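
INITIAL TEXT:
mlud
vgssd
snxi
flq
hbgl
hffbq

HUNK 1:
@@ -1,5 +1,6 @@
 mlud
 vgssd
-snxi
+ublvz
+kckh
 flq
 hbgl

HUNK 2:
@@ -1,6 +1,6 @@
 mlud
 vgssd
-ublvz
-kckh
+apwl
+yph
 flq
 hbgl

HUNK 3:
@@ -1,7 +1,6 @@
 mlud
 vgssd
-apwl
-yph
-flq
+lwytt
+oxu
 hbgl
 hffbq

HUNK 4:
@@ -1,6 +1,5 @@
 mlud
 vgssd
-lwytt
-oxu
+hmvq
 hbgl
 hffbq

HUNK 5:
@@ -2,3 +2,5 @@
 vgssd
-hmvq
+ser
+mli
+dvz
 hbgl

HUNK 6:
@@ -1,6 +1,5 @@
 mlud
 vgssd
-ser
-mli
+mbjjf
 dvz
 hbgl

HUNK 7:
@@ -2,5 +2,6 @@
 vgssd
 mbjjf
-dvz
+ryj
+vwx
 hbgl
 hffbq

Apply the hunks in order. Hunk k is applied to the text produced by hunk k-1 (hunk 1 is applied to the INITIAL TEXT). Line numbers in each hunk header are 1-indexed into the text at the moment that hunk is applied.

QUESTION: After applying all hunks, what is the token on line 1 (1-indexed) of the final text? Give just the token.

Hunk 1: at line 1 remove [snxi] add [ublvz,kckh] -> 7 lines: mlud vgssd ublvz kckh flq hbgl hffbq
Hunk 2: at line 1 remove [ublvz,kckh] add [apwl,yph] -> 7 lines: mlud vgssd apwl yph flq hbgl hffbq
Hunk 3: at line 1 remove [apwl,yph,flq] add [lwytt,oxu] -> 6 lines: mlud vgssd lwytt oxu hbgl hffbq
Hunk 4: at line 1 remove [lwytt,oxu] add [hmvq] -> 5 lines: mlud vgssd hmvq hbgl hffbq
Hunk 5: at line 2 remove [hmvq] add [ser,mli,dvz] -> 7 lines: mlud vgssd ser mli dvz hbgl hffbq
Hunk 6: at line 1 remove [ser,mli] add [mbjjf] -> 6 lines: mlud vgssd mbjjf dvz hbgl hffbq
Hunk 7: at line 2 remove [dvz] add [ryj,vwx] -> 7 lines: mlud vgssd mbjjf ryj vwx hbgl hffbq
Final line 1: mlud

Answer: mlud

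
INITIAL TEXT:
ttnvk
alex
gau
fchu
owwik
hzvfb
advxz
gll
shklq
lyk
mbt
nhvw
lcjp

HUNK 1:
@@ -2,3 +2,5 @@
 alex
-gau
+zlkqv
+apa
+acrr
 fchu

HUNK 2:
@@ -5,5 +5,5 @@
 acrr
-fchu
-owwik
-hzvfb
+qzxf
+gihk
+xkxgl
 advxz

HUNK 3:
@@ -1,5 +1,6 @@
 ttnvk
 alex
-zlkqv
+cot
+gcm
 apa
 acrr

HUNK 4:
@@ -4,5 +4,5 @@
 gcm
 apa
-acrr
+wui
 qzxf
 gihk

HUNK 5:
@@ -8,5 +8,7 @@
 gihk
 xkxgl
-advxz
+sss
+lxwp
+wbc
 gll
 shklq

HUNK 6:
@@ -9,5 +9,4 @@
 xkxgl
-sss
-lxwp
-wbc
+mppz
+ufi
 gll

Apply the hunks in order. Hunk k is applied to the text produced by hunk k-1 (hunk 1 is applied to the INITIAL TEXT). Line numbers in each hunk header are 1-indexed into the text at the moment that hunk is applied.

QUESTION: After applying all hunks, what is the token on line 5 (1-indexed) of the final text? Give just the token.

Hunk 1: at line 2 remove [gau] add [zlkqv,apa,acrr] -> 15 lines: ttnvk alex zlkqv apa acrr fchu owwik hzvfb advxz gll shklq lyk mbt nhvw lcjp
Hunk 2: at line 5 remove [fchu,owwik,hzvfb] add [qzxf,gihk,xkxgl] -> 15 lines: ttnvk alex zlkqv apa acrr qzxf gihk xkxgl advxz gll shklq lyk mbt nhvw lcjp
Hunk 3: at line 1 remove [zlkqv] add [cot,gcm] -> 16 lines: ttnvk alex cot gcm apa acrr qzxf gihk xkxgl advxz gll shklq lyk mbt nhvw lcjp
Hunk 4: at line 4 remove [acrr] add [wui] -> 16 lines: ttnvk alex cot gcm apa wui qzxf gihk xkxgl advxz gll shklq lyk mbt nhvw lcjp
Hunk 5: at line 8 remove [advxz] add [sss,lxwp,wbc] -> 18 lines: ttnvk alex cot gcm apa wui qzxf gihk xkxgl sss lxwp wbc gll shklq lyk mbt nhvw lcjp
Hunk 6: at line 9 remove [sss,lxwp,wbc] add [mppz,ufi] -> 17 lines: ttnvk alex cot gcm apa wui qzxf gihk xkxgl mppz ufi gll shklq lyk mbt nhvw lcjp
Final line 5: apa

Answer: apa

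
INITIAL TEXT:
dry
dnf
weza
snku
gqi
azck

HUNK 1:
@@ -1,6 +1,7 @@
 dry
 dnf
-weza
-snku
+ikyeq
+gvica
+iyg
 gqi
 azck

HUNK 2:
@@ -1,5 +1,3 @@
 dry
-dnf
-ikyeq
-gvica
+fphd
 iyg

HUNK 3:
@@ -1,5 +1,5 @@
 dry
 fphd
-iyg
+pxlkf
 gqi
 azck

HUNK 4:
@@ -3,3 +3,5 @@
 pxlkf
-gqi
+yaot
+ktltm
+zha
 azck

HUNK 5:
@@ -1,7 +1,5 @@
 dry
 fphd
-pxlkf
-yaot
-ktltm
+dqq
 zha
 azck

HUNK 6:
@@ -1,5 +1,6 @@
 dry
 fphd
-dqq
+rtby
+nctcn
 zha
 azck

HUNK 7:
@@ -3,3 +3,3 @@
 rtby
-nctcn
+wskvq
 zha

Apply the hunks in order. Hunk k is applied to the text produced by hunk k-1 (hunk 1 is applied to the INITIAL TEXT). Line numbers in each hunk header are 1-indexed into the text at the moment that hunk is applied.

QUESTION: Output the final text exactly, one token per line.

Hunk 1: at line 1 remove [weza,snku] add [ikyeq,gvica,iyg] -> 7 lines: dry dnf ikyeq gvica iyg gqi azck
Hunk 2: at line 1 remove [dnf,ikyeq,gvica] add [fphd] -> 5 lines: dry fphd iyg gqi azck
Hunk 3: at line 1 remove [iyg] add [pxlkf] -> 5 lines: dry fphd pxlkf gqi azck
Hunk 4: at line 3 remove [gqi] add [yaot,ktltm,zha] -> 7 lines: dry fphd pxlkf yaot ktltm zha azck
Hunk 5: at line 1 remove [pxlkf,yaot,ktltm] add [dqq] -> 5 lines: dry fphd dqq zha azck
Hunk 6: at line 1 remove [dqq] add [rtby,nctcn] -> 6 lines: dry fphd rtby nctcn zha azck
Hunk 7: at line 3 remove [nctcn] add [wskvq] -> 6 lines: dry fphd rtby wskvq zha azck

Answer: dry
fphd
rtby
wskvq
zha
azck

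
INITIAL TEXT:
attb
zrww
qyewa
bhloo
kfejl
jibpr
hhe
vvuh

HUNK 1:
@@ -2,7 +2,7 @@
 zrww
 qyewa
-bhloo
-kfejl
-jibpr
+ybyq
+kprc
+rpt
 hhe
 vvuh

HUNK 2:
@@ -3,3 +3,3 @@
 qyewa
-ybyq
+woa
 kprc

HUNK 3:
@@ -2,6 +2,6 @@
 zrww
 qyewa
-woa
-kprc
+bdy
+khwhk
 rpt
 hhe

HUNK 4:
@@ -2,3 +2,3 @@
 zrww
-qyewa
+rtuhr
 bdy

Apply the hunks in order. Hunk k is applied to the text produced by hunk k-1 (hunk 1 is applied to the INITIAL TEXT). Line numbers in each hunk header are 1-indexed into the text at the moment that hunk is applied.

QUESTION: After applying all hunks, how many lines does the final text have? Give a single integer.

Answer: 8

Derivation:
Hunk 1: at line 2 remove [bhloo,kfejl,jibpr] add [ybyq,kprc,rpt] -> 8 lines: attb zrww qyewa ybyq kprc rpt hhe vvuh
Hunk 2: at line 3 remove [ybyq] add [woa] -> 8 lines: attb zrww qyewa woa kprc rpt hhe vvuh
Hunk 3: at line 2 remove [woa,kprc] add [bdy,khwhk] -> 8 lines: attb zrww qyewa bdy khwhk rpt hhe vvuh
Hunk 4: at line 2 remove [qyewa] add [rtuhr] -> 8 lines: attb zrww rtuhr bdy khwhk rpt hhe vvuh
Final line count: 8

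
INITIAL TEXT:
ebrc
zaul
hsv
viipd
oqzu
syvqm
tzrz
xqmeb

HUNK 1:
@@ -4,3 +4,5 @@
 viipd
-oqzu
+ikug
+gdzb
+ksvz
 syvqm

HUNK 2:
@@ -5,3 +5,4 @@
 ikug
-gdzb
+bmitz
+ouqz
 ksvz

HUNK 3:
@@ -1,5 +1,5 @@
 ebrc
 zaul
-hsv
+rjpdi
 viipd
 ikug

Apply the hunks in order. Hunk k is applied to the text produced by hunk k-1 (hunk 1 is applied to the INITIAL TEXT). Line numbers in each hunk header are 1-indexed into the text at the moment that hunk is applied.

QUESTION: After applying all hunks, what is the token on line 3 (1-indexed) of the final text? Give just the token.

Answer: rjpdi

Derivation:
Hunk 1: at line 4 remove [oqzu] add [ikug,gdzb,ksvz] -> 10 lines: ebrc zaul hsv viipd ikug gdzb ksvz syvqm tzrz xqmeb
Hunk 2: at line 5 remove [gdzb] add [bmitz,ouqz] -> 11 lines: ebrc zaul hsv viipd ikug bmitz ouqz ksvz syvqm tzrz xqmeb
Hunk 3: at line 1 remove [hsv] add [rjpdi] -> 11 lines: ebrc zaul rjpdi viipd ikug bmitz ouqz ksvz syvqm tzrz xqmeb
Final line 3: rjpdi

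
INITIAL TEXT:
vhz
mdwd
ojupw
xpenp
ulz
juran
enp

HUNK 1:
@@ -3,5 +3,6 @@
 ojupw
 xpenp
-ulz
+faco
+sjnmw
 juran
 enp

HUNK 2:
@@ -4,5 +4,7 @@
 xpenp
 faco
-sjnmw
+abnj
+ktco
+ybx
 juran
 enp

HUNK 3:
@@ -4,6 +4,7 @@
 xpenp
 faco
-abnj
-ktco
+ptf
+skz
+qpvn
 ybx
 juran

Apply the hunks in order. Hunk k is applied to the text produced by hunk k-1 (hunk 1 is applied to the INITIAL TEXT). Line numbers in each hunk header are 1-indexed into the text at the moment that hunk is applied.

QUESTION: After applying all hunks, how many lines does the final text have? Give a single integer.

Hunk 1: at line 3 remove [ulz] add [faco,sjnmw] -> 8 lines: vhz mdwd ojupw xpenp faco sjnmw juran enp
Hunk 2: at line 4 remove [sjnmw] add [abnj,ktco,ybx] -> 10 lines: vhz mdwd ojupw xpenp faco abnj ktco ybx juran enp
Hunk 3: at line 4 remove [abnj,ktco] add [ptf,skz,qpvn] -> 11 lines: vhz mdwd ojupw xpenp faco ptf skz qpvn ybx juran enp
Final line count: 11

Answer: 11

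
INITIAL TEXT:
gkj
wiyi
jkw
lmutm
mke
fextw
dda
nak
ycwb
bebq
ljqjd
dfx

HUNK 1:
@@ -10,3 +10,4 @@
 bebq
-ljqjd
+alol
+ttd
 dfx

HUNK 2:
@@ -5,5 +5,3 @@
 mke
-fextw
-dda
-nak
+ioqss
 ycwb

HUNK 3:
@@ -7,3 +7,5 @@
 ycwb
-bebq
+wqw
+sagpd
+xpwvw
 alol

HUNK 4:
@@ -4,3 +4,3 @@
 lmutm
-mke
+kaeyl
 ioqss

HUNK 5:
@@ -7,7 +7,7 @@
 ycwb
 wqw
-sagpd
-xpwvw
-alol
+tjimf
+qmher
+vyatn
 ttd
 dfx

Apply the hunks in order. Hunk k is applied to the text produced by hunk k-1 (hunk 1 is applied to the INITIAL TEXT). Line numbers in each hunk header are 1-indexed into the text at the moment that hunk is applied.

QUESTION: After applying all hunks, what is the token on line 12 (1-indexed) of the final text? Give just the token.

Answer: ttd

Derivation:
Hunk 1: at line 10 remove [ljqjd] add [alol,ttd] -> 13 lines: gkj wiyi jkw lmutm mke fextw dda nak ycwb bebq alol ttd dfx
Hunk 2: at line 5 remove [fextw,dda,nak] add [ioqss] -> 11 lines: gkj wiyi jkw lmutm mke ioqss ycwb bebq alol ttd dfx
Hunk 3: at line 7 remove [bebq] add [wqw,sagpd,xpwvw] -> 13 lines: gkj wiyi jkw lmutm mke ioqss ycwb wqw sagpd xpwvw alol ttd dfx
Hunk 4: at line 4 remove [mke] add [kaeyl] -> 13 lines: gkj wiyi jkw lmutm kaeyl ioqss ycwb wqw sagpd xpwvw alol ttd dfx
Hunk 5: at line 7 remove [sagpd,xpwvw,alol] add [tjimf,qmher,vyatn] -> 13 lines: gkj wiyi jkw lmutm kaeyl ioqss ycwb wqw tjimf qmher vyatn ttd dfx
Final line 12: ttd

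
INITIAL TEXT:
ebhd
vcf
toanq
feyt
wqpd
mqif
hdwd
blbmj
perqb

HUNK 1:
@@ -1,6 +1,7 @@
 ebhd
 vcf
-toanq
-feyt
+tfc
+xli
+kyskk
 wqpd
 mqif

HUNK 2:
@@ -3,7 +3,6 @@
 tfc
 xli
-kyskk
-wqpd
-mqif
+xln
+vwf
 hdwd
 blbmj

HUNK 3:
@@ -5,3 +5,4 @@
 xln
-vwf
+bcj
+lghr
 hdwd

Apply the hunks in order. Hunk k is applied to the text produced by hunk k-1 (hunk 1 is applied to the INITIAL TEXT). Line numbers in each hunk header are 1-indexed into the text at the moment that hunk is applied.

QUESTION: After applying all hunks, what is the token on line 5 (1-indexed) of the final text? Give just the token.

Answer: xln

Derivation:
Hunk 1: at line 1 remove [toanq,feyt] add [tfc,xli,kyskk] -> 10 lines: ebhd vcf tfc xli kyskk wqpd mqif hdwd blbmj perqb
Hunk 2: at line 3 remove [kyskk,wqpd,mqif] add [xln,vwf] -> 9 lines: ebhd vcf tfc xli xln vwf hdwd blbmj perqb
Hunk 3: at line 5 remove [vwf] add [bcj,lghr] -> 10 lines: ebhd vcf tfc xli xln bcj lghr hdwd blbmj perqb
Final line 5: xln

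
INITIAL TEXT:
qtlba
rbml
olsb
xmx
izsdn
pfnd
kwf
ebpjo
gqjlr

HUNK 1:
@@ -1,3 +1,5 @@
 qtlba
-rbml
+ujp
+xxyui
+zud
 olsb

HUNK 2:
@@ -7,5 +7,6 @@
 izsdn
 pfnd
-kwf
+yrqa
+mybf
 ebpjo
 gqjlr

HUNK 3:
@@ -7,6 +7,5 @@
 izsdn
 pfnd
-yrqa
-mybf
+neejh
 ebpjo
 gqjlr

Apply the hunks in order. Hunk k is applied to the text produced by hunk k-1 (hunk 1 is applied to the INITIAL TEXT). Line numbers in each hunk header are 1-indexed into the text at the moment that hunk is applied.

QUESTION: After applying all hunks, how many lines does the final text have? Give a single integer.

Answer: 11

Derivation:
Hunk 1: at line 1 remove [rbml] add [ujp,xxyui,zud] -> 11 lines: qtlba ujp xxyui zud olsb xmx izsdn pfnd kwf ebpjo gqjlr
Hunk 2: at line 7 remove [kwf] add [yrqa,mybf] -> 12 lines: qtlba ujp xxyui zud olsb xmx izsdn pfnd yrqa mybf ebpjo gqjlr
Hunk 3: at line 7 remove [yrqa,mybf] add [neejh] -> 11 lines: qtlba ujp xxyui zud olsb xmx izsdn pfnd neejh ebpjo gqjlr
Final line count: 11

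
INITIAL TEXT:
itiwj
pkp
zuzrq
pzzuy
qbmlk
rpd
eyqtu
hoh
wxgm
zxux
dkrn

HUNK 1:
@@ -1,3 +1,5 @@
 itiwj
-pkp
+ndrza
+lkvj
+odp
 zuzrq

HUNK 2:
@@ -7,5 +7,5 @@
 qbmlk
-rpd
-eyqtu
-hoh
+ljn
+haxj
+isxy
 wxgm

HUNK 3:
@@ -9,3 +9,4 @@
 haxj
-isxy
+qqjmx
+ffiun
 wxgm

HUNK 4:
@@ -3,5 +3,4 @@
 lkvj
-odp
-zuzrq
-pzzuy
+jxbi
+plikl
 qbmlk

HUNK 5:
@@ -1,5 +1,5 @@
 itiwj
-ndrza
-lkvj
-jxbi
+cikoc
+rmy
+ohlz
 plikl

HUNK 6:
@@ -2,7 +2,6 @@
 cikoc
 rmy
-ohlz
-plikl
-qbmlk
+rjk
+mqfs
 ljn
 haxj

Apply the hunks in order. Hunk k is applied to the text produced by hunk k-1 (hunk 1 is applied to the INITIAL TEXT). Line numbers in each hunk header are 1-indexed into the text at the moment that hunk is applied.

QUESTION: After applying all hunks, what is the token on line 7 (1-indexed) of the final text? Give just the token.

Answer: haxj

Derivation:
Hunk 1: at line 1 remove [pkp] add [ndrza,lkvj,odp] -> 13 lines: itiwj ndrza lkvj odp zuzrq pzzuy qbmlk rpd eyqtu hoh wxgm zxux dkrn
Hunk 2: at line 7 remove [rpd,eyqtu,hoh] add [ljn,haxj,isxy] -> 13 lines: itiwj ndrza lkvj odp zuzrq pzzuy qbmlk ljn haxj isxy wxgm zxux dkrn
Hunk 3: at line 9 remove [isxy] add [qqjmx,ffiun] -> 14 lines: itiwj ndrza lkvj odp zuzrq pzzuy qbmlk ljn haxj qqjmx ffiun wxgm zxux dkrn
Hunk 4: at line 3 remove [odp,zuzrq,pzzuy] add [jxbi,plikl] -> 13 lines: itiwj ndrza lkvj jxbi plikl qbmlk ljn haxj qqjmx ffiun wxgm zxux dkrn
Hunk 5: at line 1 remove [ndrza,lkvj,jxbi] add [cikoc,rmy,ohlz] -> 13 lines: itiwj cikoc rmy ohlz plikl qbmlk ljn haxj qqjmx ffiun wxgm zxux dkrn
Hunk 6: at line 2 remove [ohlz,plikl,qbmlk] add [rjk,mqfs] -> 12 lines: itiwj cikoc rmy rjk mqfs ljn haxj qqjmx ffiun wxgm zxux dkrn
Final line 7: haxj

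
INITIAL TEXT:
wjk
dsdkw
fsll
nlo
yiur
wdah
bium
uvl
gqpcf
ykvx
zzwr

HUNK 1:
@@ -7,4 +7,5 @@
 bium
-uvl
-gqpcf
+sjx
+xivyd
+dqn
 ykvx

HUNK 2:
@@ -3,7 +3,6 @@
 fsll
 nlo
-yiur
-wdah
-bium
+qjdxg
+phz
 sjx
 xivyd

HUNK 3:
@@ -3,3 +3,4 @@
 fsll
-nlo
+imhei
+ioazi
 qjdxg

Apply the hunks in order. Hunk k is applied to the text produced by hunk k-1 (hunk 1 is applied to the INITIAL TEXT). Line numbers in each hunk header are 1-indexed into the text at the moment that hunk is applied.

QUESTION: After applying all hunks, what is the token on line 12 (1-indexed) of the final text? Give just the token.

Answer: zzwr

Derivation:
Hunk 1: at line 7 remove [uvl,gqpcf] add [sjx,xivyd,dqn] -> 12 lines: wjk dsdkw fsll nlo yiur wdah bium sjx xivyd dqn ykvx zzwr
Hunk 2: at line 3 remove [yiur,wdah,bium] add [qjdxg,phz] -> 11 lines: wjk dsdkw fsll nlo qjdxg phz sjx xivyd dqn ykvx zzwr
Hunk 3: at line 3 remove [nlo] add [imhei,ioazi] -> 12 lines: wjk dsdkw fsll imhei ioazi qjdxg phz sjx xivyd dqn ykvx zzwr
Final line 12: zzwr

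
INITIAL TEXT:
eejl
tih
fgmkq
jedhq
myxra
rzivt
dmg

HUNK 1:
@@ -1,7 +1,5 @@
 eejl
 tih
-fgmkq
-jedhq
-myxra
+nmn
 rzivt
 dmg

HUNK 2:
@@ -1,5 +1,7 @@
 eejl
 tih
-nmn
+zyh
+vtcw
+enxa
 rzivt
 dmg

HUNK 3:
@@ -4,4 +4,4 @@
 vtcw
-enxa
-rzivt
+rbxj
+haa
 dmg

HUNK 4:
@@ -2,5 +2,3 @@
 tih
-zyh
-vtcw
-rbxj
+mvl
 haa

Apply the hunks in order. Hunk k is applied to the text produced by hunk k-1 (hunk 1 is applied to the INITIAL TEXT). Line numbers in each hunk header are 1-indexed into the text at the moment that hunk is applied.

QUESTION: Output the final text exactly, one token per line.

Hunk 1: at line 1 remove [fgmkq,jedhq,myxra] add [nmn] -> 5 lines: eejl tih nmn rzivt dmg
Hunk 2: at line 1 remove [nmn] add [zyh,vtcw,enxa] -> 7 lines: eejl tih zyh vtcw enxa rzivt dmg
Hunk 3: at line 4 remove [enxa,rzivt] add [rbxj,haa] -> 7 lines: eejl tih zyh vtcw rbxj haa dmg
Hunk 4: at line 2 remove [zyh,vtcw,rbxj] add [mvl] -> 5 lines: eejl tih mvl haa dmg

Answer: eejl
tih
mvl
haa
dmg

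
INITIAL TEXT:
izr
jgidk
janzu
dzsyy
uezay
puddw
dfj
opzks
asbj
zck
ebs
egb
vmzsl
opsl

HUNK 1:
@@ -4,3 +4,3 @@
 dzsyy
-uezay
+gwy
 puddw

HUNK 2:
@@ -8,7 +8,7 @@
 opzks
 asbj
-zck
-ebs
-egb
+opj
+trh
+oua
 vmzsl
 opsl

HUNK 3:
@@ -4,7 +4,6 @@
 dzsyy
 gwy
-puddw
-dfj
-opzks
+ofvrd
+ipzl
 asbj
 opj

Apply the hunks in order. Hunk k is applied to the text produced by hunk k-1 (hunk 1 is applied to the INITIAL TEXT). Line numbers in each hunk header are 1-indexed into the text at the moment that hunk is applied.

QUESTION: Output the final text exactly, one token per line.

Answer: izr
jgidk
janzu
dzsyy
gwy
ofvrd
ipzl
asbj
opj
trh
oua
vmzsl
opsl

Derivation:
Hunk 1: at line 4 remove [uezay] add [gwy] -> 14 lines: izr jgidk janzu dzsyy gwy puddw dfj opzks asbj zck ebs egb vmzsl opsl
Hunk 2: at line 8 remove [zck,ebs,egb] add [opj,trh,oua] -> 14 lines: izr jgidk janzu dzsyy gwy puddw dfj opzks asbj opj trh oua vmzsl opsl
Hunk 3: at line 4 remove [puddw,dfj,opzks] add [ofvrd,ipzl] -> 13 lines: izr jgidk janzu dzsyy gwy ofvrd ipzl asbj opj trh oua vmzsl opsl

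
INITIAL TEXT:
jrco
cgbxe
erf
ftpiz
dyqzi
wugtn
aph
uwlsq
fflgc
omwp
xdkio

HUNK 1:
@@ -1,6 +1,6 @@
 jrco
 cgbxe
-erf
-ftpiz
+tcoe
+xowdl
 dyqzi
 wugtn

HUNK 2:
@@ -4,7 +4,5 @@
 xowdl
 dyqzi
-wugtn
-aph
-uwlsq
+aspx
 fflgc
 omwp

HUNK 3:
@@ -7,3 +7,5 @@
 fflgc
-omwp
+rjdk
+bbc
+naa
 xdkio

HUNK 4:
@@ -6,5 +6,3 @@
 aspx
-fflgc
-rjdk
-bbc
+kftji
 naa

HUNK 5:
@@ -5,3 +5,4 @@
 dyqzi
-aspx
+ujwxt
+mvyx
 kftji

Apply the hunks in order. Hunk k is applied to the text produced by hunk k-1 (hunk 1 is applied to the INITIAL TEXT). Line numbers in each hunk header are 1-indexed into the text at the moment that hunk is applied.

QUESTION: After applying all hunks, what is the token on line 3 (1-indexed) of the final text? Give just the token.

Answer: tcoe

Derivation:
Hunk 1: at line 1 remove [erf,ftpiz] add [tcoe,xowdl] -> 11 lines: jrco cgbxe tcoe xowdl dyqzi wugtn aph uwlsq fflgc omwp xdkio
Hunk 2: at line 4 remove [wugtn,aph,uwlsq] add [aspx] -> 9 lines: jrco cgbxe tcoe xowdl dyqzi aspx fflgc omwp xdkio
Hunk 3: at line 7 remove [omwp] add [rjdk,bbc,naa] -> 11 lines: jrco cgbxe tcoe xowdl dyqzi aspx fflgc rjdk bbc naa xdkio
Hunk 4: at line 6 remove [fflgc,rjdk,bbc] add [kftji] -> 9 lines: jrco cgbxe tcoe xowdl dyqzi aspx kftji naa xdkio
Hunk 5: at line 5 remove [aspx] add [ujwxt,mvyx] -> 10 lines: jrco cgbxe tcoe xowdl dyqzi ujwxt mvyx kftji naa xdkio
Final line 3: tcoe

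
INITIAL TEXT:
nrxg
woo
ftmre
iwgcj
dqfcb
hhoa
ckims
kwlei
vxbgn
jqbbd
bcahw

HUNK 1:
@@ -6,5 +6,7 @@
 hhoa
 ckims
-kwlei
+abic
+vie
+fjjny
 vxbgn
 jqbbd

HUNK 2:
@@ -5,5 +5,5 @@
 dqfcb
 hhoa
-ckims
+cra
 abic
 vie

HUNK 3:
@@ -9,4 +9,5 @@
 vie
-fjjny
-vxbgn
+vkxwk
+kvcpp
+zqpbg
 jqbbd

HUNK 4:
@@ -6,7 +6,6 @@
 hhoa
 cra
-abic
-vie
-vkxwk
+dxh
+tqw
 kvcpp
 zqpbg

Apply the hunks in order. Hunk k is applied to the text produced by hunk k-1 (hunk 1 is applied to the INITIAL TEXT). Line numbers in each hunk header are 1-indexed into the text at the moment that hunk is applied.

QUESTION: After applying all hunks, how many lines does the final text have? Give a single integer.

Hunk 1: at line 6 remove [kwlei] add [abic,vie,fjjny] -> 13 lines: nrxg woo ftmre iwgcj dqfcb hhoa ckims abic vie fjjny vxbgn jqbbd bcahw
Hunk 2: at line 5 remove [ckims] add [cra] -> 13 lines: nrxg woo ftmre iwgcj dqfcb hhoa cra abic vie fjjny vxbgn jqbbd bcahw
Hunk 3: at line 9 remove [fjjny,vxbgn] add [vkxwk,kvcpp,zqpbg] -> 14 lines: nrxg woo ftmre iwgcj dqfcb hhoa cra abic vie vkxwk kvcpp zqpbg jqbbd bcahw
Hunk 4: at line 6 remove [abic,vie,vkxwk] add [dxh,tqw] -> 13 lines: nrxg woo ftmre iwgcj dqfcb hhoa cra dxh tqw kvcpp zqpbg jqbbd bcahw
Final line count: 13

Answer: 13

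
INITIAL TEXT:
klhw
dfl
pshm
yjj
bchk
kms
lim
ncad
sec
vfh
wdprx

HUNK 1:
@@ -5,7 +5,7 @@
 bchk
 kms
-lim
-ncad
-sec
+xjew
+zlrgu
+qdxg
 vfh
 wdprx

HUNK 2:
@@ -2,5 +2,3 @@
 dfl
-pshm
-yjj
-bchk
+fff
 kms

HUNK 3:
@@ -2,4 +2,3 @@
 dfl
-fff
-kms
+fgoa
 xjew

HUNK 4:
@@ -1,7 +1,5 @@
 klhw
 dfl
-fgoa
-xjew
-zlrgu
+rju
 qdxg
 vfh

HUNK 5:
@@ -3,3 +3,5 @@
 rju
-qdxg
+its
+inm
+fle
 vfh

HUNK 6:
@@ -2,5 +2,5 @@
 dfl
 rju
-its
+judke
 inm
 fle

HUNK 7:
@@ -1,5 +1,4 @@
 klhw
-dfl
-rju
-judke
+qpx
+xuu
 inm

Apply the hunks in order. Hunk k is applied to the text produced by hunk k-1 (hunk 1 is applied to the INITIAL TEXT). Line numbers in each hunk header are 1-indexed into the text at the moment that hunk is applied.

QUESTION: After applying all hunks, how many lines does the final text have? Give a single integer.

Hunk 1: at line 5 remove [lim,ncad,sec] add [xjew,zlrgu,qdxg] -> 11 lines: klhw dfl pshm yjj bchk kms xjew zlrgu qdxg vfh wdprx
Hunk 2: at line 2 remove [pshm,yjj,bchk] add [fff] -> 9 lines: klhw dfl fff kms xjew zlrgu qdxg vfh wdprx
Hunk 3: at line 2 remove [fff,kms] add [fgoa] -> 8 lines: klhw dfl fgoa xjew zlrgu qdxg vfh wdprx
Hunk 4: at line 1 remove [fgoa,xjew,zlrgu] add [rju] -> 6 lines: klhw dfl rju qdxg vfh wdprx
Hunk 5: at line 3 remove [qdxg] add [its,inm,fle] -> 8 lines: klhw dfl rju its inm fle vfh wdprx
Hunk 6: at line 2 remove [its] add [judke] -> 8 lines: klhw dfl rju judke inm fle vfh wdprx
Hunk 7: at line 1 remove [dfl,rju,judke] add [qpx,xuu] -> 7 lines: klhw qpx xuu inm fle vfh wdprx
Final line count: 7

Answer: 7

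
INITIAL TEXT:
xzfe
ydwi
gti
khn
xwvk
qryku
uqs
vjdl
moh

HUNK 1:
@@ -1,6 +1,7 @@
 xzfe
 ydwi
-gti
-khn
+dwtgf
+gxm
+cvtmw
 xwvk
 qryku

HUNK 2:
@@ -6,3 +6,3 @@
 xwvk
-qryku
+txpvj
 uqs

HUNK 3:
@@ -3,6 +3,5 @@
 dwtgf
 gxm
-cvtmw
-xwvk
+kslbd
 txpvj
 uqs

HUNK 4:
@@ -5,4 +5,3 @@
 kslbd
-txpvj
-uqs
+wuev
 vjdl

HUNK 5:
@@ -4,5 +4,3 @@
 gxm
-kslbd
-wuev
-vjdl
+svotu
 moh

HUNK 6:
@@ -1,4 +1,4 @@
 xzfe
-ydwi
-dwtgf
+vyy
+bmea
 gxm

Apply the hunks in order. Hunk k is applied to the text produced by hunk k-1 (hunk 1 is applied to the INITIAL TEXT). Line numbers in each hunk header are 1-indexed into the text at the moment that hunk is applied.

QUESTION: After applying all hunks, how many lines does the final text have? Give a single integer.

Hunk 1: at line 1 remove [gti,khn] add [dwtgf,gxm,cvtmw] -> 10 lines: xzfe ydwi dwtgf gxm cvtmw xwvk qryku uqs vjdl moh
Hunk 2: at line 6 remove [qryku] add [txpvj] -> 10 lines: xzfe ydwi dwtgf gxm cvtmw xwvk txpvj uqs vjdl moh
Hunk 3: at line 3 remove [cvtmw,xwvk] add [kslbd] -> 9 lines: xzfe ydwi dwtgf gxm kslbd txpvj uqs vjdl moh
Hunk 4: at line 5 remove [txpvj,uqs] add [wuev] -> 8 lines: xzfe ydwi dwtgf gxm kslbd wuev vjdl moh
Hunk 5: at line 4 remove [kslbd,wuev,vjdl] add [svotu] -> 6 lines: xzfe ydwi dwtgf gxm svotu moh
Hunk 6: at line 1 remove [ydwi,dwtgf] add [vyy,bmea] -> 6 lines: xzfe vyy bmea gxm svotu moh
Final line count: 6

Answer: 6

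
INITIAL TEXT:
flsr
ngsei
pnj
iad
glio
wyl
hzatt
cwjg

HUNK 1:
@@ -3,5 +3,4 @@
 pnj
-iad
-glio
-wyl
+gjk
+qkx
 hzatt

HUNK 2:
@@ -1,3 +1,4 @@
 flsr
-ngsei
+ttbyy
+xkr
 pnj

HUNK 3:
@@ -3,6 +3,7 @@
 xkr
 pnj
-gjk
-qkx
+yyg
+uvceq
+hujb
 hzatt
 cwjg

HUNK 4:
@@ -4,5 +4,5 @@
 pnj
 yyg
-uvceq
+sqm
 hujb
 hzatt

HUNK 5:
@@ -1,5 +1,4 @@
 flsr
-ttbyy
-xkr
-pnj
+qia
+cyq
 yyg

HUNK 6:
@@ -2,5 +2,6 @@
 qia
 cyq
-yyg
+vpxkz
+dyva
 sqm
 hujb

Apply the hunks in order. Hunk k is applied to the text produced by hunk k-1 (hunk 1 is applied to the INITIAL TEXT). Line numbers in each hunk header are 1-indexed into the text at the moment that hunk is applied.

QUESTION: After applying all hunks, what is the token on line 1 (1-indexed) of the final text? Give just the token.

Hunk 1: at line 3 remove [iad,glio,wyl] add [gjk,qkx] -> 7 lines: flsr ngsei pnj gjk qkx hzatt cwjg
Hunk 2: at line 1 remove [ngsei] add [ttbyy,xkr] -> 8 lines: flsr ttbyy xkr pnj gjk qkx hzatt cwjg
Hunk 3: at line 3 remove [gjk,qkx] add [yyg,uvceq,hujb] -> 9 lines: flsr ttbyy xkr pnj yyg uvceq hujb hzatt cwjg
Hunk 4: at line 4 remove [uvceq] add [sqm] -> 9 lines: flsr ttbyy xkr pnj yyg sqm hujb hzatt cwjg
Hunk 5: at line 1 remove [ttbyy,xkr,pnj] add [qia,cyq] -> 8 lines: flsr qia cyq yyg sqm hujb hzatt cwjg
Hunk 6: at line 2 remove [yyg] add [vpxkz,dyva] -> 9 lines: flsr qia cyq vpxkz dyva sqm hujb hzatt cwjg
Final line 1: flsr

Answer: flsr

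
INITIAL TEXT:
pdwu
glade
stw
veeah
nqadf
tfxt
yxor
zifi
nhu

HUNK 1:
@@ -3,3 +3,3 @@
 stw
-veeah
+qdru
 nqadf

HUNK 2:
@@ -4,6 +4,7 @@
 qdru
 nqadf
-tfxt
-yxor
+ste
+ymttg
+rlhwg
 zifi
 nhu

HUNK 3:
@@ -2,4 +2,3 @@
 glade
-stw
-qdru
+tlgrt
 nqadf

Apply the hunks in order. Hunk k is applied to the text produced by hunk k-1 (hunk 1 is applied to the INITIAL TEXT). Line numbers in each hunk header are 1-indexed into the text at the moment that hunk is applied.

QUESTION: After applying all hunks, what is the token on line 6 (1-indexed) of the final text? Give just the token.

Answer: ymttg

Derivation:
Hunk 1: at line 3 remove [veeah] add [qdru] -> 9 lines: pdwu glade stw qdru nqadf tfxt yxor zifi nhu
Hunk 2: at line 4 remove [tfxt,yxor] add [ste,ymttg,rlhwg] -> 10 lines: pdwu glade stw qdru nqadf ste ymttg rlhwg zifi nhu
Hunk 3: at line 2 remove [stw,qdru] add [tlgrt] -> 9 lines: pdwu glade tlgrt nqadf ste ymttg rlhwg zifi nhu
Final line 6: ymttg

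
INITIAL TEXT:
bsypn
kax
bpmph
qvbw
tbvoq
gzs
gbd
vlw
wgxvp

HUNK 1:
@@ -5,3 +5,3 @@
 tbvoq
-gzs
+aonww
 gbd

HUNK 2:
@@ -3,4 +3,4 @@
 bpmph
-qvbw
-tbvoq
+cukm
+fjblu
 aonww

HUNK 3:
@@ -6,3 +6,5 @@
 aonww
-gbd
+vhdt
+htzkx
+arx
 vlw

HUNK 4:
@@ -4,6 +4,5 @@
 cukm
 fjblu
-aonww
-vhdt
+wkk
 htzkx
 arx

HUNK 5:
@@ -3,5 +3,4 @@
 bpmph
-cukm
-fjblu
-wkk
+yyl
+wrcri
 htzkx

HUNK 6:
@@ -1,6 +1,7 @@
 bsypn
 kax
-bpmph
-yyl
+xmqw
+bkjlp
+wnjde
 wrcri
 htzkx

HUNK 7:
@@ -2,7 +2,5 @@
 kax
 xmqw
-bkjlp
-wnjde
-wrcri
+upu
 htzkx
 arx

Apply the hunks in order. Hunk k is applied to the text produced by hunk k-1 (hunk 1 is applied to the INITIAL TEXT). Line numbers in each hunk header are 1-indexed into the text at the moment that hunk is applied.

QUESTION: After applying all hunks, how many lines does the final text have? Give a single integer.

Hunk 1: at line 5 remove [gzs] add [aonww] -> 9 lines: bsypn kax bpmph qvbw tbvoq aonww gbd vlw wgxvp
Hunk 2: at line 3 remove [qvbw,tbvoq] add [cukm,fjblu] -> 9 lines: bsypn kax bpmph cukm fjblu aonww gbd vlw wgxvp
Hunk 3: at line 6 remove [gbd] add [vhdt,htzkx,arx] -> 11 lines: bsypn kax bpmph cukm fjblu aonww vhdt htzkx arx vlw wgxvp
Hunk 4: at line 4 remove [aonww,vhdt] add [wkk] -> 10 lines: bsypn kax bpmph cukm fjblu wkk htzkx arx vlw wgxvp
Hunk 5: at line 3 remove [cukm,fjblu,wkk] add [yyl,wrcri] -> 9 lines: bsypn kax bpmph yyl wrcri htzkx arx vlw wgxvp
Hunk 6: at line 1 remove [bpmph,yyl] add [xmqw,bkjlp,wnjde] -> 10 lines: bsypn kax xmqw bkjlp wnjde wrcri htzkx arx vlw wgxvp
Hunk 7: at line 2 remove [bkjlp,wnjde,wrcri] add [upu] -> 8 lines: bsypn kax xmqw upu htzkx arx vlw wgxvp
Final line count: 8

Answer: 8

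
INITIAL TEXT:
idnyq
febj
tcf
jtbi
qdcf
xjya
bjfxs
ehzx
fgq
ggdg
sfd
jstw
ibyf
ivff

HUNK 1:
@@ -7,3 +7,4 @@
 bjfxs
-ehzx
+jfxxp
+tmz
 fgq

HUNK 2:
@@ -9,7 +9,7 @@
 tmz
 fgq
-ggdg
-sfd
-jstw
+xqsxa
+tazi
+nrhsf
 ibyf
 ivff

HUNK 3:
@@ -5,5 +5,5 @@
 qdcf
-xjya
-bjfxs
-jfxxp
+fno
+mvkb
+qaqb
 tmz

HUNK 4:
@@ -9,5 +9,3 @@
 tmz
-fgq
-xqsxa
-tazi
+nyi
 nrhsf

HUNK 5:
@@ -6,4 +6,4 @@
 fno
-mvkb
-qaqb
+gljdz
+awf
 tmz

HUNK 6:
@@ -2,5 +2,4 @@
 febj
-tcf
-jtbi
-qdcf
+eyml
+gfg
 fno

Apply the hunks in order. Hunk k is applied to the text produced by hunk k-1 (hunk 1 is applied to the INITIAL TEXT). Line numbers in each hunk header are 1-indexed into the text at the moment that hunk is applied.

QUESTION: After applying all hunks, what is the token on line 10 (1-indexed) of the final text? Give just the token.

Answer: nrhsf

Derivation:
Hunk 1: at line 7 remove [ehzx] add [jfxxp,tmz] -> 15 lines: idnyq febj tcf jtbi qdcf xjya bjfxs jfxxp tmz fgq ggdg sfd jstw ibyf ivff
Hunk 2: at line 9 remove [ggdg,sfd,jstw] add [xqsxa,tazi,nrhsf] -> 15 lines: idnyq febj tcf jtbi qdcf xjya bjfxs jfxxp tmz fgq xqsxa tazi nrhsf ibyf ivff
Hunk 3: at line 5 remove [xjya,bjfxs,jfxxp] add [fno,mvkb,qaqb] -> 15 lines: idnyq febj tcf jtbi qdcf fno mvkb qaqb tmz fgq xqsxa tazi nrhsf ibyf ivff
Hunk 4: at line 9 remove [fgq,xqsxa,tazi] add [nyi] -> 13 lines: idnyq febj tcf jtbi qdcf fno mvkb qaqb tmz nyi nrhsf ibyf ivff
Hunk 5: at line 6 remove [mvkb,qaqb] add [gljdz,awf] -> 13 lines: idnyq febj tcf jtbi qdcf fno gljdz awf tmz nyi nrhsf ibyf ivff
Hunk 6: at line 2 remove [tcf,jtbi,qdcf] add [eyml,gfg] -> 12 lines: idnyq febj eyml gfg fno gljdz awf tmz nyi nrhsf ibyf ivff
Final line 10: nrhsf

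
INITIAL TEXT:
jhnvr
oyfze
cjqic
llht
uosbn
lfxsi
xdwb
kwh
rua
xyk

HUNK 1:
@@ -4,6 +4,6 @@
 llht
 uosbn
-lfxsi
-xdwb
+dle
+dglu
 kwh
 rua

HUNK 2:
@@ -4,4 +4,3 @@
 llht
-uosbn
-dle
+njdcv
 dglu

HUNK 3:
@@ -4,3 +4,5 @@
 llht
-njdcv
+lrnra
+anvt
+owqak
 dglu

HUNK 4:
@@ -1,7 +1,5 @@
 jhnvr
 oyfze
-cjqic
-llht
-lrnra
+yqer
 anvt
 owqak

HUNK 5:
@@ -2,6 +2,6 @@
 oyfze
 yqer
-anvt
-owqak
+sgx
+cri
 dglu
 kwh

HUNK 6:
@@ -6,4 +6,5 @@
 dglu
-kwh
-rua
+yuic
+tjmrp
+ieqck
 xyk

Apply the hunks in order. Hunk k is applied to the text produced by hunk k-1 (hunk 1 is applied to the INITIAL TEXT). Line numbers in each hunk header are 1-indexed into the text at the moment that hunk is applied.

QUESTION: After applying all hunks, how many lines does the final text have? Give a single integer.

Hunk 1: at line 4 remove [lfxsi,xdwb] add [dle,dglu] -> 10 lines: jhnvr oyfze cjqic llht uosbn dle dglu kwh rua xyk
Hunk 2: at line 4 remove [uosbn,dle] add [njdcv] -> 9 lines: jhnvr oyfze cjqic llht njdcv dglu kwh rua xyk
Hunk 3: at line 4 remove [njdcv] add [lrnra,anvt,owqak] -> 11 lines: jhnvr oyfze cjqic llht lrnra anvt owqak dglu kwh rua xyk
Hunk 4: at line 1 remove [cjqic,llht,lrnra] add [yqer] -> 9 lines: jhnvr oyfze yqer anvt owqak dglu kwh rua xyk
Hunk 5: at line 2 remove [anvt,owqak] add [sgx,cri] -> 9 lines: jhnvr oyfze yqer sgx cri dglu kwh rua xyk
Hunk 6: at line 6 remove [kwh,rua] add [yuic,tjmrp,ieqck] -> 10 lines: jhnvr oyfze yqer sgx cri dglu yuic tjmrp ieqck xyk
Final line count: 10

Answer: 10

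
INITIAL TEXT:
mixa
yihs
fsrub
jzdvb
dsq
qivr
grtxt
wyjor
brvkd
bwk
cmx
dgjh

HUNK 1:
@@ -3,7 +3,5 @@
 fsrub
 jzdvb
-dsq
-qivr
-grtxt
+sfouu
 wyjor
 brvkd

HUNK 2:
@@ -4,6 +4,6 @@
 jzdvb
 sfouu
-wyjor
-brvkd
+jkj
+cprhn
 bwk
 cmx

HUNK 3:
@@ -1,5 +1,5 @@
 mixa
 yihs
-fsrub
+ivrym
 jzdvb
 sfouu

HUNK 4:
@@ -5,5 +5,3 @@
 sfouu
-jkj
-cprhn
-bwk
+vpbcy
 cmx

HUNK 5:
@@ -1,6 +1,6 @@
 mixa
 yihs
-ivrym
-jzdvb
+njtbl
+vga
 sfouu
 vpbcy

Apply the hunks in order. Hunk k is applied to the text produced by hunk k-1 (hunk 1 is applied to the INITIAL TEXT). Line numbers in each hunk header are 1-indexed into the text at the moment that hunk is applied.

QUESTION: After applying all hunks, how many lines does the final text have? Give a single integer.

Hunk 1: at line 3 remove [dsq,qivr,grtxt] add [sfouu] -> 10 lines: mixa yihs fsrub jzdvb sfouu wyjor brvkd bwk cmx dgjh
Hunk 2: at line 4 remove [wyjor,brvkd] add [jkj,cprhn] -> 10 lines: mixa yihs fsrub jzdvb sfouu jkj cprhn bwk cmx dgjh
Hunk 3: at line 1 remove [fsrub] add [ivrym] -> 10 lines: mixa yihs ivrym jzdvb sfouu jkj cprhn bwk cmx dgjh
Hunk 4: at line 5 remove [jkj,cprhn,bwk] add [vpbcy] -> 8 lines: mixa yihs ivrym jzdvb sfouu vpbcy cmx dgjh
Hunk 5: at line 1 remove [ivrym,jzdvb] add [njtbl,vga] -> 8 lines: mixa yihs njtbl vga sfouu vpbcy cmx dgjh
Final line count: 8

Answer: 8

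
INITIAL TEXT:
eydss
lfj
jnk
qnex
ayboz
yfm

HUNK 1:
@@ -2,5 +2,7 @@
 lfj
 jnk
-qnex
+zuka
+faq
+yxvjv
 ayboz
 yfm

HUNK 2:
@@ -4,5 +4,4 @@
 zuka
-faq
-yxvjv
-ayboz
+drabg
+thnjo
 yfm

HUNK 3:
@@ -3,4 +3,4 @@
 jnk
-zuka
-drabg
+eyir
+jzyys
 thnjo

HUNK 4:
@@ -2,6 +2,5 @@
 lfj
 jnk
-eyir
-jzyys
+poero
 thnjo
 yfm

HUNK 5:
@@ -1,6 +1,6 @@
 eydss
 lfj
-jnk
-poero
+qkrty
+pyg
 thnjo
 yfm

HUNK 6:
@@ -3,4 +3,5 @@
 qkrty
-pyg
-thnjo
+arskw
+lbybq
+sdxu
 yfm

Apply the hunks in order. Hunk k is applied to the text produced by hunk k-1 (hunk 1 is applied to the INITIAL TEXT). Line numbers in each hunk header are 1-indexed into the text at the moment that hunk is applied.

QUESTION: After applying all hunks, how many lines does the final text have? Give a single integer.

Answer: 7

Derivation:
Hunk 1: at line 2 remove [qnex] add [zuka,faq,yxvjv] -> 8 lines: eydss lfj jnk zuka faq yxvjv ayboz yfm
Hunk 2: at line 4 remove [faq,yxvjv,ayboz] add [drabg,thnjo] -> 7 lines: eydss lfj jnk zuka drabg thnjo yfm
Hunk 3: at line 3 remove [zuka,drabg] add [eyir,jzyys] -> 7 lines: eydss lfj jnk eyir jzyys thnjo yfm
Hunk 4: at line 2 remove [eyir,jzyys] add [poero] -> 6 lines: eydss lfj jnk poero thnjo yfm
Hunk 5: at line 1 remove [jnk,poero] add [qkrty,pyg] -> 6 lines: eydss lfj qkrty pyg thnjo yfm
Hunk 6: at line 3 remove [pyg,thnjo] add [arskw,lbybq,sdxu] -> 7 lines: eydss lfj qkrty arskw lbybq sdxu yfm
Final line count: 7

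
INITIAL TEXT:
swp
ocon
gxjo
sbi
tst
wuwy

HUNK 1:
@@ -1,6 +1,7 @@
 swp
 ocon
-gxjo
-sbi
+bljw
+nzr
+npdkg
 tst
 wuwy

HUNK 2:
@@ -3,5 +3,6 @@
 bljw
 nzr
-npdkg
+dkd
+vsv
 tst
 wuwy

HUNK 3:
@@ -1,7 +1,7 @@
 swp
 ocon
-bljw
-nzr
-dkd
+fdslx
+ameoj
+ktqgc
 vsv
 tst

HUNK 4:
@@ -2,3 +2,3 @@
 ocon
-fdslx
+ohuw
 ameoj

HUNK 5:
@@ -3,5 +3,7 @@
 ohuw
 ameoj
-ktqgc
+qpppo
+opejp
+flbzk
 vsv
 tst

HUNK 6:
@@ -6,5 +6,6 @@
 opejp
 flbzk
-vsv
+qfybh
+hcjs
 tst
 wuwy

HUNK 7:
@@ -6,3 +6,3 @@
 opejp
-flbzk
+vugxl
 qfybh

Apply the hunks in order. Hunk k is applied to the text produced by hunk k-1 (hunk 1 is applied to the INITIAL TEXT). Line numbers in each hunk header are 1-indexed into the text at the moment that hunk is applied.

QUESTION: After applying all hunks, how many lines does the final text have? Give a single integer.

Answer: 11

Derivation:
Hunk 1: at line 1 remove [gxjo,sbi] add [bljw,nzr,npdkg] -> 7 lines: swp ocon bljw nzr npdkg tst wuwy
Hunk 2: at line 3 remove [npdkg] add [dkd,vsv] -> 8 lines: swp ocon bljw nzr dkd vsv tst wuwy
Hunk 3: at line 1 remove [bljw,nzr,dkd] add [fdslx,ameoj,ktqgc] -> 8 lines: swp ocon fdslx ameoj ktqgc vsv tst wuwy
Hunk 4: at line 2 remove [fdslx] add [ohuw] -> 8 lines: swp ocon ohuw ameoj ktqgc vsv tst wuwy
Hunk 5: at line 3 remove [ktqgc] add [qpppo,opejp,flbzk] -> 10 lines: swp ocon ohuw ameoj qpppo opejp flbzk vsv tst wuwy
Hunk 6: at line 6 remove [vsv] add [qfybh,hcjs] -> 11 lines: swp ocon ohuw ameoj qpppo opejp flbzk qfybh hcjs tst wuwy
Hunk 7: at line 6 remove [flbzk] add [vugxl] -> 11 lines: swp ocon ohuw ameoj qpppo opejp vugxl qfybh hcjs tst wuwy
Final line count: 11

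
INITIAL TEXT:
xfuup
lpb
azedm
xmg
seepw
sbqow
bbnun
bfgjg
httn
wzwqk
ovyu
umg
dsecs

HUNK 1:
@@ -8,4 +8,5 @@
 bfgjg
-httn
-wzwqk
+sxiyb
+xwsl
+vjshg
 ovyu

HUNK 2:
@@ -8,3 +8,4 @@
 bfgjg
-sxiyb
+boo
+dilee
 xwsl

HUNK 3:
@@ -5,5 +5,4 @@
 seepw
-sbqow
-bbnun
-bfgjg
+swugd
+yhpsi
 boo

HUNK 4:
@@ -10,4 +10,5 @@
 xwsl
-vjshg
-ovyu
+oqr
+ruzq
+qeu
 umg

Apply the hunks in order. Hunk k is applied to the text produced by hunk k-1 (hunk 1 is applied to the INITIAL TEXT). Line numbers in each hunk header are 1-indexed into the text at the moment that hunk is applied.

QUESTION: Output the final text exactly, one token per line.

Answer: xfuup
lpb
azedm
xmg
seepw
swugd
yhpsi
boo
dilee
xwsl
oqr
ruzq
qeu
umg
dsecs

Derivation:
Hunk 1: at line 8 remove [httn,wzwqk] add [sxiyb,xwsl,vjshg] -> 14 lines: xfuup lpb azedm xmg seepw sbqow bbnun bfgjg sxiyb xwsl vjshg ovyu umg dsecs
Hunk 2: at line 8 remove [sxiyb] add [boo,dilee] -> 15 lines: xfuup lpb azedm xmg seepw sbqow bbnun bfgjg boo dilee xwsl vjshg ovyu umg dsecs
Hunk 3: at line 5 remove [sbqow,bbnun,bfgjg] add [swugd,yhpsi] -> 14 lines: xfuup lpb azedm xmg seepw swugd yhpsi boo dilee xwsl vjshg ovyu umg dsecs
Hunk 4: at line 10 remove [vjshg,ovyu] add [oqr,ruzq,qeu] -> 15 lines: xfuup lpb azedm xmg seepw swugd yhpsi boo dilee xwsl oqr ruzq qeu umg dsecs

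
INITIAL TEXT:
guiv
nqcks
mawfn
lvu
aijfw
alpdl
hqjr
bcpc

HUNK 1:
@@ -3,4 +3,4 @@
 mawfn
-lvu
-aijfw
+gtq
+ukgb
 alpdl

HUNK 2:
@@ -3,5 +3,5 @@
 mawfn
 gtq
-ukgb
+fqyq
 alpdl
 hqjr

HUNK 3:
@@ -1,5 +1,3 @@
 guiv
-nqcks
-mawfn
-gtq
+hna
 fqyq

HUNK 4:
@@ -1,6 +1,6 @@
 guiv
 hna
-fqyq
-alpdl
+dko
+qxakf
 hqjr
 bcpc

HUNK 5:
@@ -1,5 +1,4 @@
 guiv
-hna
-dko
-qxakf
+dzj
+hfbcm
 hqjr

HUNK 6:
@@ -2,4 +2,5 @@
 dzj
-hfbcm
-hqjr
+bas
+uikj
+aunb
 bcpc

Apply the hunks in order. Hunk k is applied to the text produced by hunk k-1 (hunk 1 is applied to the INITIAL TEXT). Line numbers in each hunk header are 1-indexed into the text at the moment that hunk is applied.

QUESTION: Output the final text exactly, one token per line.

Answer: guiv
dzj
bas
uikj
aunb
bcpc

Derivation:
Hunk 1: at line 3 remove [lvu,aijfw] add [gtq,ukgb] -> 8 lines: guiv nqcks mawfn gtq ukgb alpdl hqjr bcpc
Hunk 2: at line 3 remove [ukgb] add [fqyq] -> 8 lines: guiv nqcks mawfn gtq fqyq alpdl hqjr bcpc
Hunk 3: at line 1 remove [nqcks,mawfn,gtq] add [hna] -> 6 lines: guiv hna fqyq alpdl hqjr bcpc
Hunk 4: at line 1 remove [fqyq,alpdl] add [dko,qxakf] -> 6 lines: guiv hna dko qxakf hqjr bcpc
Hunk 5: at line 1 remove [hna,dko,qxakf] add [dzj,hfbcm] -> 5 lines: guiv dzj hfbcm hqjr bcpc
Hunk 6: at line 2 remove [hfbcm,hqjr] add [bas,uikj,aunb] -> 6 lines: guiv dzj bas uikj aunb bcpc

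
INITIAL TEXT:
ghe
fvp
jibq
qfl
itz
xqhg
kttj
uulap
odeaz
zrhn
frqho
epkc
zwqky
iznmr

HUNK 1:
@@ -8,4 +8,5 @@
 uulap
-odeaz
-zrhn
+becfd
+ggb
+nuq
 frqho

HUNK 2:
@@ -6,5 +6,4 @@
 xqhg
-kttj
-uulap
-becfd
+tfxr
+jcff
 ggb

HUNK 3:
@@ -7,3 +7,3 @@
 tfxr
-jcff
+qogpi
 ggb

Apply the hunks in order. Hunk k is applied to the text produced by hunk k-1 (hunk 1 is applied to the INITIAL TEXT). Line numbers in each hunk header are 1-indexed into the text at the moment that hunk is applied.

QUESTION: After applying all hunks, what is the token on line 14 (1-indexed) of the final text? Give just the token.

Hunk 1: at line 8 remove [odeaz,zrhn] add [becfd,ggb,nuq] -> 15 lines: ghe fvp jibq qfl itz xqhg kttj uulap becfd ggb nuq frqho epkc zwqky iznmr
Hunk 2: at line 6 remove [kttj,uulap,becfd] add [tfxr,jcff] -> 14 lines: ghe fvp jibq qfl itz xqhg tfxr jcff ggb nuq frqho epkc zwqky iznmr
Hunk 3: at line 7 remove [jcff] add [qogpi] -> 14 lines: ghe fvp jibq qfl itz xqhg tfxr qogpi ggb nuq frqho epkc zwqky iznmr
Final line 14: iznmr

Answer: iznmr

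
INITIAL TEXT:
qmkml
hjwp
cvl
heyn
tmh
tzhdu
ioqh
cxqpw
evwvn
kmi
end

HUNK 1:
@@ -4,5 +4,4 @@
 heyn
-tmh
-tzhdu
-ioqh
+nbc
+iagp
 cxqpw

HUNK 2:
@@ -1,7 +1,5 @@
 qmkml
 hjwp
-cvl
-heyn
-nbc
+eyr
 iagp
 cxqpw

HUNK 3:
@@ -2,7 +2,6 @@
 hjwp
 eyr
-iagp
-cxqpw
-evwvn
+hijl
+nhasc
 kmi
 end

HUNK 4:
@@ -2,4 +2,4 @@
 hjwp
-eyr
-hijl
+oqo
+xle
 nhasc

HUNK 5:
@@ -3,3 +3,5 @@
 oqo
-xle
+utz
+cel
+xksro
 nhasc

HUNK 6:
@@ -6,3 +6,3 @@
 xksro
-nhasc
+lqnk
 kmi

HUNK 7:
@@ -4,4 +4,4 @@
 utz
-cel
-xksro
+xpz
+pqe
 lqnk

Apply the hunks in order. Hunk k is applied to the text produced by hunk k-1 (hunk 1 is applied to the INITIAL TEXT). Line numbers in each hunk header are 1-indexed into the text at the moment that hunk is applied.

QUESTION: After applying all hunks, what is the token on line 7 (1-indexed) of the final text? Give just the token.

Answer: lqnk

Derivation:
Hunk 1: at line 4 remove [tmh,tzhdu,ioqh] add [nbc,iagp] -> 10 lines: qmkml hjwp cvl heyn nbc iagp cxqpw evwvn kmi end
Hunk 2: at line 1 remove [cvl,heyn,nbc] add [eyr] -> 8 lines: qmkml hjwp eyr iagp cxqpw evwvn kmi end
Hunk 3: at line 2 remove [iagp,cxqpw,evwvn] add [hijl,nhasc] -> 7 lines: qmkml hjwp eyr hijl nhasc kmi end
Hunk 4: at line 2 remove [eyr,hijl] add [oqo,xle] -> 7 lines: qmkml hjwp oqo xle nhasc kmi end
Hunk 5: at line 3 remove [xle] add [utz,cel,xksro] -> 9 lines: qmkml hjwp oqo utz cel xksro nhasc kmi end
Hunk 6: at line 6 remove [nhasc] add [lqnk] -> 9 lines: qmkml hjwp oqo utz cel xksro lqnk kmi end
Hunk 7: at line 4 remove [cel,xksro] add [xpz,pqe] -> 9 lines: qmkml hjwp oqo utz xpz pqe lqnk kmi end
Final line 7: lqnk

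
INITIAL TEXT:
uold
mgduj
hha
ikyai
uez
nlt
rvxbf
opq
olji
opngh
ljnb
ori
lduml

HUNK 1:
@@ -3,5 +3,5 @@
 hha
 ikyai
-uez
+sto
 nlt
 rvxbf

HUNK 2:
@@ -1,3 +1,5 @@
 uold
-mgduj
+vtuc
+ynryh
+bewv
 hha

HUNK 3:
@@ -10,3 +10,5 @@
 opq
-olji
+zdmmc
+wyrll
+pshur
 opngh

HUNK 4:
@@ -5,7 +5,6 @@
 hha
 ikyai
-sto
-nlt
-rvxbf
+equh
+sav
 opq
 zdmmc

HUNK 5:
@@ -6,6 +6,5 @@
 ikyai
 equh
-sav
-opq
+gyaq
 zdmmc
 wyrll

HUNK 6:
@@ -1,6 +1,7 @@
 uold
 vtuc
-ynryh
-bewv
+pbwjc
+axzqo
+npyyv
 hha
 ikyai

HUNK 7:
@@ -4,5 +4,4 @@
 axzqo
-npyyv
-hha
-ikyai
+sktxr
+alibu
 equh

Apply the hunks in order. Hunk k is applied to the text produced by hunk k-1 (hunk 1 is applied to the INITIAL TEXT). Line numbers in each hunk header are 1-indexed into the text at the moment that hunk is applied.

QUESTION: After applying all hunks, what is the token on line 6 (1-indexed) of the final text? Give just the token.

Hunk 1: at line 3 remove [uez] add [sto] -> 13 lines: uold mgduj hha ikyai sto nlt rvxbf opq olji opngh ljnb ori lduml
Hunk 2: at line 1 remove [mgduj] add [vtuc,ynryh,bewv] -> 15 lines: uold vtuc ynryh bewv hha ikyai sto nlt rvxbf opq olji opngh ljnb ori lduml
Hunk 3: at line 10 remove [olji] add [zdmmc,wyrll,pshur] -> 17 lines: uold vtuc ynryh bewv hha ikyai sto nlt rvxbf opq zdmmc wyrll pshur opngh ljnb ori lduml
Hunk 4: at line 5 remove [sto,nlt,rvxbf] add [equh,sav] -> 16 lines: uold vtuc ynryh bewv hha ikyai equh sav opq zdmmc wyrll pshur opngh ljnb ori lduml
Hunk 5: at line 6 remove [sav,opq] add [gyaq] -> 15 lines: uold vtuc ynryh bewv hha ikyai equh gyaq zdmmc wyrll pshur opngh ljnb ori lduml
Hunk 6: at line 1 remove [ynryh,bewv] add [pbwjc,axzqo,npyyv] -> 16 lines: uold vtuc pbwjc axzqo npyyv hha ikyai equh gyaq zdmmc wyrll pshur opngh ljnb ori lduml
Hunk 7: at line 4 remove [npyyv,hha,ikyai] add [sktxr,alibu] -> 15 lines: uold vtuc pbwjc axzqo sktxr alibu equh gyaq zdmmc wyrll pshur opngh ljnb ori lduml
Final line 6: alibu

Answer: alibu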